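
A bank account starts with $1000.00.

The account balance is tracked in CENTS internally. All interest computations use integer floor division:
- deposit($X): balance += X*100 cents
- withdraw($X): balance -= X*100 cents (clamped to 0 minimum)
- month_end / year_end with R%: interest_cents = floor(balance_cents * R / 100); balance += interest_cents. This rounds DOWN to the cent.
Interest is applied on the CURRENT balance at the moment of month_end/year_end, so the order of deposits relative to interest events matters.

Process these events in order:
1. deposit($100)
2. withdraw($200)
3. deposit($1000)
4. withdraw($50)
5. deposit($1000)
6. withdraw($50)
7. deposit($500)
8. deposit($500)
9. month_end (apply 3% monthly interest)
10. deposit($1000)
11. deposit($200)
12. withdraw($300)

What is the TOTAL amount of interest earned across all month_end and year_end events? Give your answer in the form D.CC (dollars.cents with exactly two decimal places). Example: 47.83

After 1 (deposit($100)): balance=$1100.00 total_interest=$0.00
After 2 (withdraw($200)): balance=$900.00 total_interest=$0.00
After 3 (deposit($1000)): balance=$1900.00 total_interest=$0.00
After 4 (withdraw($50)): balance=$1850.00 total_interest=$0.00
After 5 (deposit($1000)): balance=$2850.00 total_interest=$0.00
After 6 (withdraw($50)): balance=$2800.00 total_interest=$0.00
After 7 (deposit($500)): balance=$3300.00 total_interest=$0.00
After 8 (deposit($500)): balance=$3800.00 total_interest=$0.00
After 9 (month_end (apply 3% monthly interest)): balance=$3914.00 total_interest=$114.00
After 10 (deposit($1000)): balance=$4914.00 total_interest=$114.00
After 11 (deposit($200)): balance=$5114.00 total_interest=$114.00
After 12 (withdraw($300)): balance=$4814.00 total_interest=$114.00

Answer: 114.00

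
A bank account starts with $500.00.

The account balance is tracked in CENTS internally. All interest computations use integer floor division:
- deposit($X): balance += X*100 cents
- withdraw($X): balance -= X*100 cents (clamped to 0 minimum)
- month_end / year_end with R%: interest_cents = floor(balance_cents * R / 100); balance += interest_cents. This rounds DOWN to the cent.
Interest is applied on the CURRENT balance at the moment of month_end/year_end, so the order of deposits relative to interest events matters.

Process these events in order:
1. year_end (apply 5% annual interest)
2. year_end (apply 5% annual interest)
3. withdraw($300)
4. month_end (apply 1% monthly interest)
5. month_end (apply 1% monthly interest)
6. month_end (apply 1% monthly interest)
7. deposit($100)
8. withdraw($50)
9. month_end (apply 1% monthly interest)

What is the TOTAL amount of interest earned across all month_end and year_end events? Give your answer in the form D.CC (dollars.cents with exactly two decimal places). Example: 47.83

After 1 (year_end (apply 5% annual interest)): balance=$525.00 total_interest=$25.00
After 2 (year_end (apply 5% annual interest)): balance=$551.25 total_interest=$51.25
After 3 (withdraw($300)): balance=$251.25 total_interest=$51.25
After 4 (month_end (apply 1% monthly interest)): balance=$253.76 total_interest=$53.76
After 5 (month_end (apply 1% monthly interest)): balance=$256.29 total_interest=$56.29
After 6 (month_end (apply 1% monthly interest)): balance=$258.85 total_interest=$58.85
After 7 (deposit($100)): balance=$358.85 total_interest=$58.85
After 8 (withdraw($50)): balance=$308.85 total_interest=$58.85
After 9 (month_end (apply 1% monthly interest)): balance=$311.93 total_interest=$61.93

Answer: 61.93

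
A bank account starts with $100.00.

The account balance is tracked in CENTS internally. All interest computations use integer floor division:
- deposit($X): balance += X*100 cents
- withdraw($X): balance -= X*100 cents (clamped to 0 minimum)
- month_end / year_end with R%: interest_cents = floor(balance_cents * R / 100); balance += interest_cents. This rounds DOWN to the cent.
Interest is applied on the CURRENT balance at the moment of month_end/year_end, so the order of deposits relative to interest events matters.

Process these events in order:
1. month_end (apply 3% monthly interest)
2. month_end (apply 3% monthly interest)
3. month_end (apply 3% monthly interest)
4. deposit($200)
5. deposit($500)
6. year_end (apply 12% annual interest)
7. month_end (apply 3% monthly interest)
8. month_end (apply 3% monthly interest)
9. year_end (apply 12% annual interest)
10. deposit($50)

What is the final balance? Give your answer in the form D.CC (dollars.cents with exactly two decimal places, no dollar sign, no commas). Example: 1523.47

Answer: 1126.95

Derivation:
After 1 (month_end (apply 3% monthly interest)): balance=$103.00 total_interest=$3.00
After 2 (month_end (apply 3% monthly interest)): balance=$106.09 total_interest=$6.09
After 3 (month_end (apply 3% monthly interest)): balance=$109.27 total_interest=$9.27
After 4 (deposit($200)): balance=$309.27 total_interest=$9.27
After 5 (deposit($500)): balance=$809.27 total_interest=$9.27
After 6 (year_end (apply 12% annual interest)): balance=$906.38 total_interest=$106.38
After 7 (month_end (apply 3% monthly interest)): balance=$933.57 total_interest=$133.57
After 8 (month_end (apply 3% monthly interest)): balance=$961.57 total_interest=$161.57
After 9 (year_end (apply 12% annual interest)): balance=$1076.95 total_interest=$276.95
After 10 (deposit($50)): balance=$1126.95 total_interest=$276.95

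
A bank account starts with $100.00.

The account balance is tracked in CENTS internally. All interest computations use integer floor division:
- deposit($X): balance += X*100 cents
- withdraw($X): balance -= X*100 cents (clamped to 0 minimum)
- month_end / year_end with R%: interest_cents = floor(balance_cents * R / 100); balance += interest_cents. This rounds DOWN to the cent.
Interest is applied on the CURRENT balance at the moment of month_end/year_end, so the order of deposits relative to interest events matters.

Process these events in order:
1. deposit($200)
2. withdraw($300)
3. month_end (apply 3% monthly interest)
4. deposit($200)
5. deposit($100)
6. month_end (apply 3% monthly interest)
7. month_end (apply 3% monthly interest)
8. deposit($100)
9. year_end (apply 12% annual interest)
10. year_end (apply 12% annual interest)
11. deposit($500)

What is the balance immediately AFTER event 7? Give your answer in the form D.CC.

Answer: 318.27

Derivation:
After 1 (deposit($200)): balance=$300.00 total_interest=$0.00
After 2 (withdraw($300)): balance=$0.00 total_interest=$0.00
After 3 (month_end (apply 3% monthly interest)): balance=$0.00 total_interest=$0.00
After 4 (deposit($200)): balance=$200.00 total_interest=$0.00
After 5 (deposit($100)): balance=$300.00 total_interest=$0.00
After 6 (month_end (apply 3% monthly interest)): balance=$309.00 total_interest=$9.00
After 7 (month_end (apply 3% monthly interest)): balance=$318.27 total_interest=$18.27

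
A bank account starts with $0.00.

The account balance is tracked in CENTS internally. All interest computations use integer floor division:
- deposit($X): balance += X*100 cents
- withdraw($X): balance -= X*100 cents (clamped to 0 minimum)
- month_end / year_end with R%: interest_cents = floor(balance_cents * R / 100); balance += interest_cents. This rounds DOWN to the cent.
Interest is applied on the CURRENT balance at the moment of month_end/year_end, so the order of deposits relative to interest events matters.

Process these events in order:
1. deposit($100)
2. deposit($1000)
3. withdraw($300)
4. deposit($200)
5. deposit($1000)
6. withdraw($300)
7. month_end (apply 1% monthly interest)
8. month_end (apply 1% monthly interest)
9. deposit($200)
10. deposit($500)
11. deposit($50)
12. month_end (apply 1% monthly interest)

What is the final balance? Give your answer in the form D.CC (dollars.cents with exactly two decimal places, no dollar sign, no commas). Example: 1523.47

Answer: 2509.01

Derivation:
After 1 (deposit($100)): balance=$100.00 total_interest=$0.00
After 2 (deposit($1000)): balance=$1100.00 total_interest=$0.00
After 3 (withdraw($300)): balance=$800.00 total_interest=$0.00
After 4 (deposit($200)): balance=$1000.00 total_interest=$0.00
After 5 (deposit($1000)): balance=$2000.00 total_interest=$0.00
After 6 (withdraw($300)): balance=$1700.00 total_interest=$0.00
After 7 (month_end (apply 1% monthly interest)): balance=$1717.00 total_interest=$17.00
After 8 (month_end (apply 1% monthly interest)): balance=$1734.17 total_interest=$34.17
After 9 (deposit($200)): balance=$1934.17 total_interest=$34.17
After 10 (deposit($500)): balance=$2434.17 total_interest=$34.17
After 11 (deposit($50)): balance=$2484.17 total_interest=$34.17
After 12 (month_end (apply 1% monthly interest)): balance=$2509.01 total_interest=$59.01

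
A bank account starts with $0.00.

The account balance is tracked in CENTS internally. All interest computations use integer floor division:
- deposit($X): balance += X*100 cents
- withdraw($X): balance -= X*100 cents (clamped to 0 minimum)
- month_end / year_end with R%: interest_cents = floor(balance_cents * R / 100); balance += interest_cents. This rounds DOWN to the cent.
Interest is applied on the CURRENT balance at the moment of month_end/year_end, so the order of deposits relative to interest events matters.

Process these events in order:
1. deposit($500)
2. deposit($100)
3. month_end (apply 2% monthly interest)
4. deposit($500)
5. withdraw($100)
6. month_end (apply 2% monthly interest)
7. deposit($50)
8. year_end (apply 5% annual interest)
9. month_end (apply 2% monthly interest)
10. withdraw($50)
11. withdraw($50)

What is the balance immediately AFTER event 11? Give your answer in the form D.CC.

After 1 (deposit($500)): balance=$500.00 total_interest=$0.00
After 2 (deposit($100)): balance=$600.00 total_interest=$0.00
After 3 (month_end (apply 2% monthly interest)): balance=$612.00 total_interest=$12.00
After 4 (deposit($500)): balance=$1112.00 total_interest=$12.00
After 5 (withdraw($100)): balance=$1012.00 total_interest=$12.00
After 6 (month_end (apply 2% monthly interest)): balance=$1032.24 total_interest=$32.24
After 7 (deposit($50)): balance=$1082.24 total_interest=$32.24
After 8 (year_end (apply 5% annual interest)): balance=$1136.35 total_interest=$86.35
After 9 (month_end (apply 2% monthly interest)): balance=$1159.07 total_interest=$109.07
After 10 (withdraw($50)): balance=$1109.07 total_interest=$109.07
After 11 (withdraw($50)): balance=$1059.07 total_interest=$109.07

Answer: 1059.07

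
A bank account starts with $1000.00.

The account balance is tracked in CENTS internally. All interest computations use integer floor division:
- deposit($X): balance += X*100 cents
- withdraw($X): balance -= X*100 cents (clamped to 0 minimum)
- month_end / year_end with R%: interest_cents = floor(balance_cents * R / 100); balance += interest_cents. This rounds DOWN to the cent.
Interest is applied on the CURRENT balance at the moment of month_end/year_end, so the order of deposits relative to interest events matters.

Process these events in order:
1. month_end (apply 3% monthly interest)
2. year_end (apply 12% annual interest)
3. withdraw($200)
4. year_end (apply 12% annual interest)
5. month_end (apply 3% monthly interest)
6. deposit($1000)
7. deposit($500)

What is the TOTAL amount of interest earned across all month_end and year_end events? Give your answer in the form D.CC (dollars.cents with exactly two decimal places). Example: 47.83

After 1 (month_end (apply 3% monthly interest)): balance=$1030.00 total_interest=$30.00
After 2 (year_end (apply 12% annual interest)): balance=$1153.60 total_interest=$153.60
After 3 (withdraw($200)): balance=$953.60 total_interest=$153.60
After 4 (year_end (apply 12% annual interest)): balance=$1068.03 total_interest=$268.03
After 5 (month_end (apply 3% monthly interest)): balance=$1100.07 total_interest=$300.07
After 6 (deposit($1000)): balance=$2100.07 total_interest=$300.07
After 7 (deposit($500)): balance=$2600.07 total_interest=$300.07

Answer: 300.07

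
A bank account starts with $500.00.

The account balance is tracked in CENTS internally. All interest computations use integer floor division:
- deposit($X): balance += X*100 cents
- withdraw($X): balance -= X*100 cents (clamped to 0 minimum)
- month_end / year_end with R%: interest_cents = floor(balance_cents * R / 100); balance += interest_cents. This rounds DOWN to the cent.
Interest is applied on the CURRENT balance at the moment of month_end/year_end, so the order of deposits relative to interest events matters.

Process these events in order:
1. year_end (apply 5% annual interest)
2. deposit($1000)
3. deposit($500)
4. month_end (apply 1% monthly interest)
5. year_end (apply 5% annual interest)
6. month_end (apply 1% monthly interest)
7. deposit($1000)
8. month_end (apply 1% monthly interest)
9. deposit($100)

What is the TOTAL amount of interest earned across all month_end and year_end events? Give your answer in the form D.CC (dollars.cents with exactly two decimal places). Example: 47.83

After 1 (year_end (apply 5% annual interest)): balance=$525.00 total_interest=$25.00
After 2 (deposit($1000)): balance=$1525.00 total_interest=$25.00
After 3 (deposit($500)): balance=$2025.00 total_interest=$25.00
After 4 (month_end (apply 1% monthly interest)): balance=$2045.25 total_interest=$45.25
After 5 (year_end (apply 5% annual interest)): balance=$2147.51 total_interest=$147.51
After 6 (month_end (apply 1% monthly interest)): balance=$2168.98 total_interest=$168.98
After 7 (deposit($1000)): balance=$3168.98 total_interest=$168.98
After 8 (month_end (apply 1% monthly interest)): balance=$3200.66 total_interest=$200.66
After 9 (deposit($100)): balance=$3300.66 total_interest=$200.66

Answer: 200.66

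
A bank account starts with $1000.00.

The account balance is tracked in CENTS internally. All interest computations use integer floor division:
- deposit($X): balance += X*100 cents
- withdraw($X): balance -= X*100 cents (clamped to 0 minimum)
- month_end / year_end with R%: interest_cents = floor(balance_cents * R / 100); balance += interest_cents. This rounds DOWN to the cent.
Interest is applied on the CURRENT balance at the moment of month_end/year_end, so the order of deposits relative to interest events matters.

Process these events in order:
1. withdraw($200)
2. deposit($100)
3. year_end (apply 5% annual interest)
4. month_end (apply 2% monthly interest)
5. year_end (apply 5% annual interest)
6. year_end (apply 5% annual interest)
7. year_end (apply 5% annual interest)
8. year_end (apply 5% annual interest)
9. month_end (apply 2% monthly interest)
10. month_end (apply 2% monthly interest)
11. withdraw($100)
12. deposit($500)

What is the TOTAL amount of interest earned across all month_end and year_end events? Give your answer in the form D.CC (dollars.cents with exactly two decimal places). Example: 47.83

After 1 (withdraw($200)): balance=$800.00 total_interest=$0.00
After 2 (deposit($100)): balance=$900.00 total_interest=$0.00
After 3 (year_end (apply 5% annual interest)): balance=$945.00 total_interest=$45.00
After 4 (month_end (apply 2% monthly interest)): balance=$963.90 total_interest=$63.90
After 5 (year_end (apply 5% annual interest)): balance=$1012.09 total_interest=$112.09
After 6 (year_end (apply 5% annual interest)): balance=$1062.69 total_interest=$162.69
After 7 (year_end (apply 5% annual interest)): balance=$1115.82 total_interest=$215.82
After 8 (year_end (apply 5% annual interest)): balance=$1171.61 total_interest=$271.61
After 9 (month_end (apply 2% monthly interest)): balance=$1195.04 total_interest=$295.04
After 10 (month_end (apply 2% monthly interest)): balance=$1218.94 total_interest=$318.94
After 11 (withdraw($100)): balance=$1118.94 total_interest=$318.94
After 12 (deposit($500)): balance=$1618.94 total_interest=$318.94

Answer: 318.94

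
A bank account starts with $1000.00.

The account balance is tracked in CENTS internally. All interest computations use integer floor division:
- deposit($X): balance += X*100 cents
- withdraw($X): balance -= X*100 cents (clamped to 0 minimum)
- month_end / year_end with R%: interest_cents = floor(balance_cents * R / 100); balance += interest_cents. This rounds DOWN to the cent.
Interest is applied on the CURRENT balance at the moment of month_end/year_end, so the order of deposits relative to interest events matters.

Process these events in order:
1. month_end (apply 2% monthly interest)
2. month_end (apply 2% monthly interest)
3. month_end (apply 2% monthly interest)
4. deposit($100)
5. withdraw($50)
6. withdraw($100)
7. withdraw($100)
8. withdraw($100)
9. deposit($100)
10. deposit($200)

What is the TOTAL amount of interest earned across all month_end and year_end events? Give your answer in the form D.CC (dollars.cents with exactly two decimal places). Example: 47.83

After 1 (month_end (apply 2% monthly interest)): balance=$1020.00 total_interest=$20.00
After 2 (month_end (apply 2% monthly interest)): balance=$1040.40 total_interest=$40.40
After 3 (month_end (apply 2% monthly interest)): balance=$1061.20 total_interest=$61.20
After 4 (deposit($100)): balance=$1161.20 total_interest=$61.20
After 5 (withdraw($50)): balance=$1111.20 total_interest=$61.20
After 6 (withdraw($100)): balance=$1011.20 total_interest=$61.20
After 7 (withdraw($100)): balance=$911.20 total_interest=$61.20
After 8 (withdraw($100)): balance=$811.20 total_interest=$61.20
After 9 (deposit($100)): balance=$911.20 total_interest=$61.20
After 10 (deposit($200)): balance=$1111.20 total_interest=$61.20

Answer: 61.20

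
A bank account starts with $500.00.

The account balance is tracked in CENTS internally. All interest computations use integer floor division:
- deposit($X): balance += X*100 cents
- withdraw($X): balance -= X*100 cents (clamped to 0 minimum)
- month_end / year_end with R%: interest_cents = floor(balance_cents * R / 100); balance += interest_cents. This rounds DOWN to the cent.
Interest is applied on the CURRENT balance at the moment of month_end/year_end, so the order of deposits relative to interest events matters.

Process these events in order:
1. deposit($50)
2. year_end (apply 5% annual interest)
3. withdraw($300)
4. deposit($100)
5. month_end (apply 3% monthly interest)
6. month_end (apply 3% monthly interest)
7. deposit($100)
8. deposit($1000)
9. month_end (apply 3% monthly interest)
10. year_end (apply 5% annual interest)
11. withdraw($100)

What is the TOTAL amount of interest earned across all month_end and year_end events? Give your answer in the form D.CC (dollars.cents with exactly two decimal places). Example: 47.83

After 1 (deposit($50)): balance=$550.00 total_interest=$0.00
After 2 (year_end (apply 5% annual interest)): balance=$577.50 total_interest=$27.50
After 3 (withdraw($300)): balance=$277.50 total_interest=$27.50
After 4 (deposit($100)): balance=$377.50 total_interest=$27.50
After 5 (month_end (apply 3% monthly interest)): balance=$388.82 total_interest=$38.82
After 6 (month_end (apply 3% monthly interest)): balance=$400.48 total_interest=$50.48
After 7 (deposit($100)): balance=$500.48 total_interest=$50.48
After 8 (deposit($1000)): balance=$1500.48 total_interest=$50.48
After 9 (month_end (apply 3% monthly interest)): balance=$1545.49 total_interest=$95.49
After 10 (year_end (apply 5% annual interest)): balance=$1622.76 total_interest=$172.76
After 11 (withdraw($100)): balance=$1522.76 total_interest=$172.76

Answer: 172.76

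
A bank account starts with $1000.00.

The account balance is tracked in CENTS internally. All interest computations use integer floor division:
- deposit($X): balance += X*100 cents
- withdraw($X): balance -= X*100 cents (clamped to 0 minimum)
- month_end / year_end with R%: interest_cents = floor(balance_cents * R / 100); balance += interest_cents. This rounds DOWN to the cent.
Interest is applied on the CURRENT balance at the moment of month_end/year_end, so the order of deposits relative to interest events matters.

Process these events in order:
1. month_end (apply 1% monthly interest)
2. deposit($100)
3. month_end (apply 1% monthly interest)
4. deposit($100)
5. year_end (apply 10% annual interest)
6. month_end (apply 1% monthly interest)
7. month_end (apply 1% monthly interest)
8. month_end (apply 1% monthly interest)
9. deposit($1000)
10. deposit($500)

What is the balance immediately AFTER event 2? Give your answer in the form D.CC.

After 1 (month_end (apply 1% monthly interest)): balance=$1010.00 total_interest=$10.00
After 2 (deposit($100)): balance=$1110.00 total_interest=$10.00

Answer: 1110.00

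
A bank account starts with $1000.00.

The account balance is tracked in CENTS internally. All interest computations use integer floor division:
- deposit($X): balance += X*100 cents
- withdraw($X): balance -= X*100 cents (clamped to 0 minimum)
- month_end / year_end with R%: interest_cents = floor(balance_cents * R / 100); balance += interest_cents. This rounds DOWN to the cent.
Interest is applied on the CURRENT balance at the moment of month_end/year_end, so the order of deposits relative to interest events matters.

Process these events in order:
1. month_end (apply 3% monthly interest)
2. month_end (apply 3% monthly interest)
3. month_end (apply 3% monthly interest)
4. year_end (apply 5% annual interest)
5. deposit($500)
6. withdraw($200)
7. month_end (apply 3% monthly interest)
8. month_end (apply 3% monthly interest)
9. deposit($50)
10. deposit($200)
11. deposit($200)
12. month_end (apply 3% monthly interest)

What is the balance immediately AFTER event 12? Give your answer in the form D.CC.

Answer: 2045.05

Derivation:
After 1 (month_end (apply 3% monthly interest)): balance=$1030.00 total_interest=$30.00
After 2 (month_end (apply 3% monthly interest)): balance=$1060.90 total_interest=$60.90
After 3 (month_end (apply 3% monthly interest)): balance=$1092.72 total_interest=$92.72
After 4 (year_end (apply 5% annual interest)): balance=$1147.35 total_interest=$147.35
After 5 (deposit($500)): balance=$1647.35 total_interest=$147.35
After 6 (withdraw($200)): balance=$1447.35 total_interest=$147.35
After 7 (month_end (apply 3% monthly interest)): balance=$1490.77 total_interest=$190.77
After 8 (month_end (apply 3% monthly interest)): balance=$1535.49 total_interest=$235.49
After 9 (deposit($50)): balance=$1585.49 total_interest=$235.49
After 10 (deposit($200)): balance=$1785.49 total_interest=$235.49
After 11 (deposit($200)): balance=$1985.49 total_interest=$235.49
After 12 (month_end (apply 3% monthly interest)): balance=$2045.05 total_interest=$295.05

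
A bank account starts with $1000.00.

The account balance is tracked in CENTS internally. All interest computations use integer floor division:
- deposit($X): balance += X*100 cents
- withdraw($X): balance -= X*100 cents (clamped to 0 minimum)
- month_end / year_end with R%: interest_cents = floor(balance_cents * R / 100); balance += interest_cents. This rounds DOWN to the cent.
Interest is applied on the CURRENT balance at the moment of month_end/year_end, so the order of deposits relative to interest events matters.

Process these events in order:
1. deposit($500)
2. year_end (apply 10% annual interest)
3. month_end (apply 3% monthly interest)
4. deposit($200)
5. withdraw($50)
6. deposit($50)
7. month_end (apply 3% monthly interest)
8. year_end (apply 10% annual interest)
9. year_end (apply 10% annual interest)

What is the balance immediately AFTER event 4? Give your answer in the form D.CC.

Answer: 1899.50

Derivation:
After 1 (deposit($500)): balance=$1500.00 total_interest=$0.00
After 2 (year_end (apply 10% annual interest)): balance=$1650.00 total_interest=$150.00
After 3 (month_end (apply 3% monthly interest)): balance=$1699.50 total_interest=$199.50
After 4 (deposit($200)): balance=$1899.50 total_interest=$199.50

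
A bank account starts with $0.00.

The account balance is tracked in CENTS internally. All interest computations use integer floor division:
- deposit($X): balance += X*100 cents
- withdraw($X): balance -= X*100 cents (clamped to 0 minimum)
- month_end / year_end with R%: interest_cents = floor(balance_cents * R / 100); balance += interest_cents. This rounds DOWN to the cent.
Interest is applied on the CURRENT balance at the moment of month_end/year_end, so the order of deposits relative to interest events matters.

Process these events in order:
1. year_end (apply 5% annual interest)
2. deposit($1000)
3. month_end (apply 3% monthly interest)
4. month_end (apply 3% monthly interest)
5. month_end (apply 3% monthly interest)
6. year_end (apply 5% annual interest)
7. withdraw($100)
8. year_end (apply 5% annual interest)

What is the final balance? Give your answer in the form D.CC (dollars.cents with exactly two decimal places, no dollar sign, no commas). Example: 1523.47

After 1 (year_end (apply 5% annual interest)): balance=$0.00 total_interest=$0.00
After 2 (deposit($1000)): balance=$1000.00 total_interest=$0.00
After 3 (month_end (apply 3% monthly interest)): balance=$1030.00 total_interest=$30.00
After 4 (month_end (apply 3% monthly interest)): balance=$1060.90 total_interest=$60.90
After 5 (month_end (apply 3% monthly interest)): balance=$1092.72 total_interest=$92.72
After 6 (year_end (apply 5% annual interest)): balance=$1147.35 total_interest=$147.35
After 7 (withdraw($100)): balance=$1047.35 total_interest=$147.35
After 8 (year_end (apply 5% annual interest)): balance=$1099.71 total_interest=$199.71

Answer: 1099.71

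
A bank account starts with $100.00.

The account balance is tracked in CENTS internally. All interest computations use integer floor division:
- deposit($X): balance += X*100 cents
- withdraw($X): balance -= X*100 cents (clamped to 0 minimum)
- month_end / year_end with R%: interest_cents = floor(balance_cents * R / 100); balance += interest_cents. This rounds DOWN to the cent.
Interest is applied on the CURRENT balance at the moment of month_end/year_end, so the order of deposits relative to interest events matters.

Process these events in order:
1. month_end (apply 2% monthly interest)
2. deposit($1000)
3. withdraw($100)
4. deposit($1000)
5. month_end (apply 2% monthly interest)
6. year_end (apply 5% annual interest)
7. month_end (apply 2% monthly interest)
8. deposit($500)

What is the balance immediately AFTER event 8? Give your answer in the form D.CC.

Answer: 2687.02

Derivation:
After 1 (month_end (apply 2% monthly interest)): balance=$102.00 total_interest=$2.00
After 2 (deposit($1000)): balance=$1102.00 total_interest=$2.00
After 3 (withdraw($100)): balance=$1002.00 total_interest=$2.00
After 4 (deposit($1000)): balance=$2002.00 total_interest=$2.00
After 5 (month_end (apply 2% monthly interest)): balance=$2042.04 total_interest=$42.04
After 6 (year_end (apply 5% annual interest)): balance=$2144.14 total_interest=$144.14
After 7 (month_end (apply 2% monthly interest)): balance=$2187.02 total_interest=$187.02
After 8 (deposit($500)): balance=$2687.02 total_interest=$187.02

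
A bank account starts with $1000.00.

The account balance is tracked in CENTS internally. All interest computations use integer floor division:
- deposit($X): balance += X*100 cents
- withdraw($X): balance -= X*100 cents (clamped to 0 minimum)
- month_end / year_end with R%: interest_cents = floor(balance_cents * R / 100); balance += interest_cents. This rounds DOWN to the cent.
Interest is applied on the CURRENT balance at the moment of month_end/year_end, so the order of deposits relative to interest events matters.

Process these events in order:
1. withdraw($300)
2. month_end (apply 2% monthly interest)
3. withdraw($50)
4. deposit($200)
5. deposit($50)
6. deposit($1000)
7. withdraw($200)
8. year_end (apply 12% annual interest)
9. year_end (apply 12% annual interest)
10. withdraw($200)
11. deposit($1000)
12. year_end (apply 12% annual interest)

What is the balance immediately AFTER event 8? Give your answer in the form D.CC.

Answer: 1919.68

Derivation:
After 1 (withdraw($300)): balance=$700.00 total_interest=$0.00
After 2 (month_end (apply 2% monthly interest)): balance=$714.00 total_interest=$14.00
After 3 (withdraw($50)): balance=$664.00 total_interest=$14.00
After 4 (deposit($200)): balance=$864.00 total_interest=$14.00
After 5 (deposit($50)): balance=$914.00 total_interest=$14.00
After 6 (deposit($1000)): balance=$1914.00 total_interest=$14.00
After 7 (withdraw($200)): balance=$1714.00 total_interest=$14.00
After 8 (year_end (apply 12% annual interest)): balance=$1919.68 total_interest=$219.68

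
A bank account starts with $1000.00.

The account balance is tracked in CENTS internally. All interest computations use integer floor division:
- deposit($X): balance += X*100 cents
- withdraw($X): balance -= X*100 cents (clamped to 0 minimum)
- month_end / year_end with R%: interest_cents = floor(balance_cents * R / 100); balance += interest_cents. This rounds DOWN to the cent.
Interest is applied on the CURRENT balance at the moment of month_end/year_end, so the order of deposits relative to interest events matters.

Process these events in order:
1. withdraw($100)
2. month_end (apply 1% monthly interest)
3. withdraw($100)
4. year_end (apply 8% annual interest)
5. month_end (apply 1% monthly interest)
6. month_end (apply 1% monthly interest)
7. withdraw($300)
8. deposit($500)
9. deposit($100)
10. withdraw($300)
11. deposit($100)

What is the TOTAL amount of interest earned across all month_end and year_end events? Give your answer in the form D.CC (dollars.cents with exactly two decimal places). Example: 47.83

After 1 (withdraw($100)): balance=$900.00 total_interest=$0.00
After 2 (month_end (apply 1% monthly interest)): balance=$909.00 total_interest=$9.00
After 3 (withdraw($100)): balance=$809.00 total_interest=$9.00
After 4 (year_end (apply 8% annual interest)): balance=$873.72 total_interest=$73.72
After 5 (month_end (apply 1% monthly interest)): balance=$882.45 total_interest=$82.45
After 6 (month_end (apply 1% monthly interest)): balance=$891.27 total_interest=$91.27
After 7 (withdraw($300)): balance=$591.27 total_interest=$91.27
After 8 (deposit($500)): balance=$1091.27 total_interest=$91.27
After 9 (deposit($100)): balance=$1191.27 total_interest=$91.27
After 10 (withdraw($300)): balance=$891.27 total_interest=$91.27
After 11 (deposit($100)): balance=$991.27 total_interest=$91.27

Answer: 91.27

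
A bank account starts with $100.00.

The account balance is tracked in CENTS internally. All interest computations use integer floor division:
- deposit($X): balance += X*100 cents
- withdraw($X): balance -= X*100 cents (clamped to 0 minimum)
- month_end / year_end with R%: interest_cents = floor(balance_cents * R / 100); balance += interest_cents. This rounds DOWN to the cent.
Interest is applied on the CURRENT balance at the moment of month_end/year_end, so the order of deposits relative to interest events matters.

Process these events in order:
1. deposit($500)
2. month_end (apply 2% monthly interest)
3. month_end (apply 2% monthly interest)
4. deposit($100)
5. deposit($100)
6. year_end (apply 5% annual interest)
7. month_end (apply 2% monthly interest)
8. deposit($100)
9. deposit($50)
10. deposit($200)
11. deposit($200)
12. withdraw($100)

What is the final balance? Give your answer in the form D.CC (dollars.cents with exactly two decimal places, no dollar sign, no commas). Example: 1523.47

After 1 (deposit($500)): balance=$600.00 total_interest=$0.00
After 2 (month_end (apply 2% monthly interest)): balance=$612.00 total_interest=$12.00
After 3 (month_end (apply 2% monthly interest)): balance=$624.24 total_interest=$24.24
After 4 (deposit($100)): balance=$724.24 total_interest=$24.24
After 5 (deposit($100)): balance=$824.24 total_interest=$24.24
After 6 (year_end (apply 5% annual interest)): balance=$865.45 total_interest=$65.45
After 7 (month_end (apply 2% monthly interest)): balance=$882.75 total_interest=$82.75
After 8 (deposit($100)): balance=$982.75 total_interest=$82.75
After 9 (deposit($50)): balance=$1032.75 total_interest=$82.75
After 10 (deposit($200)): balance=$1232.75 total_interest=$82.75
After 11 (deposit($200)): balance=$1432.75 total_interest=$82.75
After 12 (withdraw($100)): balance=$1332.75 total_interest=$82.75

Answer: 1332.75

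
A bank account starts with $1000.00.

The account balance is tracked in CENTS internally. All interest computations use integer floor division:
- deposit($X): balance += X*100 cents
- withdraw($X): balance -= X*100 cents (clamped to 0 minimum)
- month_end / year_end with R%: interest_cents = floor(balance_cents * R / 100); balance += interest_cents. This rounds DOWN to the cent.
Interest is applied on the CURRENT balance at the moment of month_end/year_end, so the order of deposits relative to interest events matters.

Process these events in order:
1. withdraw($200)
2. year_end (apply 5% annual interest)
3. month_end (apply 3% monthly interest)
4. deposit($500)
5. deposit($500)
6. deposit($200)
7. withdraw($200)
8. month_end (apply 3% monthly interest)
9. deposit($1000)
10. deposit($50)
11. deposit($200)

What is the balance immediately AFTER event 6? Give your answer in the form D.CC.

After 1 (withdraw($200)): balance=$800.00 total_interest=$0.00
After 2 (year_end (apply 5% annual interest)): balance=$840.00 total_interest=$40.00
After 3 (month_end (apply 3% monthly interest)): balance=$865.20 total_interest=$65.20
After 4 (deposit($500)): balance=$1365.20 total_interest=$65.20
After 5 (deposit($500)): balance=$1865.20 total_interest=$65.20
After 6 (deposit($200)): balance=$2065.20 total_interest=$65.20

Answer: 2065.20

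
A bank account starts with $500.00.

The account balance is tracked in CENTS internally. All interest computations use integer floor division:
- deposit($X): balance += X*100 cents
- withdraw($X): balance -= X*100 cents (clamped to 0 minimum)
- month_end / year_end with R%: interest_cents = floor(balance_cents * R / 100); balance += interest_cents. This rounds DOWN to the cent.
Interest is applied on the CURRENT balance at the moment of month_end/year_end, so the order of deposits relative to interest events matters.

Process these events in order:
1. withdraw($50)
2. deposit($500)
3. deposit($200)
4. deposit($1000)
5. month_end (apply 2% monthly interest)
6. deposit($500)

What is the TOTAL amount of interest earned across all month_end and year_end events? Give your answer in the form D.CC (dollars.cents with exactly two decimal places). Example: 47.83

Answer: 43.00

Derivation:
After 1 (withdraw($50)): balance=$450.00 total_interest=$0.00
After 2 (deposit($500)): balance=$950.00 total_interest=$0.00
After 3 (deposit($200)): balance=$1150.00 total_interest=$0.00
After 4 (deposit($1000)): balance=$2150.00 total_interest=$0.00
After 5 (month_end (apply 2% monthly interest)): balance=$2193.00 total_interest=$43.00
After 6 (deposit($500)): balance=$2693.00 total_interest=$43.00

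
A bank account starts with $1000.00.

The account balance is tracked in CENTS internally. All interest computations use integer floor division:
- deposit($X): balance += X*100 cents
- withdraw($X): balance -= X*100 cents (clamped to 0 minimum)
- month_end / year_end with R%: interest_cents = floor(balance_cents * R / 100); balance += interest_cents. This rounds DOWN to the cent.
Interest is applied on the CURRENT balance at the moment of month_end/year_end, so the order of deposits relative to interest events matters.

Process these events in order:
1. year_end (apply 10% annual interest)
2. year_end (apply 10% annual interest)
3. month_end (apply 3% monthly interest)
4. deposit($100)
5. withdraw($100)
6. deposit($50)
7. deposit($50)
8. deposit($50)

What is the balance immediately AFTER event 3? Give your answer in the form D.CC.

Answer: 1246.30

Derivation:
After 1 (year_end (apply 10% annual interest)): balance=$1100.00 total_interest=$100.00
After 2 (year_end (apply 10% annual interest)): balance=$1210.00 total_interest=$210.00
After 3 (month_end (apply 3% monthly interest)): balance=$1246.30 total_interest=$246.30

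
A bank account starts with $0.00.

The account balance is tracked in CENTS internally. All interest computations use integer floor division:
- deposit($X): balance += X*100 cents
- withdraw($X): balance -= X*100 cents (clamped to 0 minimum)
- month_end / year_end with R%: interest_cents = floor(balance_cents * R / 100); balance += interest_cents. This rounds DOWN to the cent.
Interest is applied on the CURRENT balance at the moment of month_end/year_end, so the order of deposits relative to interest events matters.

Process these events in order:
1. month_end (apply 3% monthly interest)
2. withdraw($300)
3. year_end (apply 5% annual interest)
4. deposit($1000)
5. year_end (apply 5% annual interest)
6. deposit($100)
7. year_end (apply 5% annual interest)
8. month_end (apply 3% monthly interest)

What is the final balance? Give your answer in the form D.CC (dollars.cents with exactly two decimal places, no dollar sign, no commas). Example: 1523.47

After 1 (month_end (apply 3% monthly interest)): balance=$0.00 total_interest=$0.00
After 2 (withdraw($300)): balance=$0.00 total_interest=$0.00
After 3 (year_end (apply 5% annual interest)): balance=$0.00 total_interest=$0.00
After 4 (deposit($1000)): balance=$1000.00 total_interest=$0.00
After 5 (year_end (apply 5% annual interest)): balance=$1050.00 total_interest=$50.00
After 6 (deposit($100)): balance=$1150.00 total_interest=$50.00
After 7 (year_end (apply 5% annual interest)): balance=$1207.50 total_interest=$107.50
After 8 (month_end (apply 3% monthly interest)): balance=$1243.72 total_interest=$143.72

Answer: 1243.72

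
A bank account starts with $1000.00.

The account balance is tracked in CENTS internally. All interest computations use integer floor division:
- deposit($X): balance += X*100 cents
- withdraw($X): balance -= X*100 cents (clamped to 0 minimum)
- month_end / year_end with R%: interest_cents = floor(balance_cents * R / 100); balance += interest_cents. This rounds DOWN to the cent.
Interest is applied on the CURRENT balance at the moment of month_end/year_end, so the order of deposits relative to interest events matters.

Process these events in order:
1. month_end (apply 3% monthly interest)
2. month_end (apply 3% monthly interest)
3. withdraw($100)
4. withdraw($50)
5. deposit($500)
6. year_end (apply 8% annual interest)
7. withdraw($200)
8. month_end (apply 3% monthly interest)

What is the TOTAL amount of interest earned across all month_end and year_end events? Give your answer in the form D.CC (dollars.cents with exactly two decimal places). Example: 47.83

Answer: 213.48

Derivation:
After 1 (month_end (apply 3% monthly interest)): balance=$1030.00 total_interest=$30.00
After 2 (month_end (apply 3% monthly interest)): balance=$1060.90 total_interest=$60.90
After 3 (withdraw($100)): balance=$960.90 total_interest=$60.90
After 4 (withdraw($50)): balance=$910.90 total_interest=$60.90
After 5 (deposit($500)): balance=$1410.90 total_interest=$60.90
After 6 (year_end (apply 8% annual interest)): balance=$1523.77 total_interest=$173.77
After 7 (withdraw($200)): balance=$1323.77 total_interest=$173.77
After 8 (month_end (apply 3% monthly interest)): balance=$1363.48 total_interest=$213.48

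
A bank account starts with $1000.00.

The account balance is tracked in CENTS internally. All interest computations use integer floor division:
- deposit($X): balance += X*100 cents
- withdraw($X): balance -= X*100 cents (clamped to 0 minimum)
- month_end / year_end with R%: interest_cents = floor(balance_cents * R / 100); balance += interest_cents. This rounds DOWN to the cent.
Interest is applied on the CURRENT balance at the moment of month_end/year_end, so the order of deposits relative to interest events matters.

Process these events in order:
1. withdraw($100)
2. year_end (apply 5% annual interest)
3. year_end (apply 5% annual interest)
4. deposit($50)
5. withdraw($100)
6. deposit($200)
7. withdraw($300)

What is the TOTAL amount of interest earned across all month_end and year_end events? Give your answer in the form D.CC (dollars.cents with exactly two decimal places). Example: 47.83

Answer: 92.25

Derivation:
After 1 (withdraw($100)): balance=$900.00 total_interest=$0.00
After 2 (year_end (apply 5% annual interest)): balance=$945.00 total_interest=$45.00
After 3 (year_end (apply 5% annual interest)): balance=$992.25 total_interest=$92.25
After 4 (deposit($50)): balance=$1042.25 total_interest=$92.25
After 5 (withdraw($100)): balance=$942.25 total_interest=$92.25
After 6 (deposit($200)): balance=$1142.25 total_interest=$92.25
After 7 (withdraw($300)): balance=$842.25 total_interest=$92.25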